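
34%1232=34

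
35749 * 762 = 27240738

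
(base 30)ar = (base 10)327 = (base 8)507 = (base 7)645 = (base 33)9u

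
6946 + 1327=8273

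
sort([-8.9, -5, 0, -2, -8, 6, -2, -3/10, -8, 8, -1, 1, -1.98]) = [-8.9, -8, -8, -5, -2, -2, -1.98, -1, -3/10, 0, 1, 6, 8]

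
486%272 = 214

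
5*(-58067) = -290335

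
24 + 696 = 720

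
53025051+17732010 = 70757061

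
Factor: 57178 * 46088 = 2^4 * 7^1 * 11^1 * 23^1 * 113^1 * 823^1 = 2635219664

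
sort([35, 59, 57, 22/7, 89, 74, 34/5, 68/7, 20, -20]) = [-20, 22/7, 34/5, 68/7, 20, 35, 57, 59, 74, 89]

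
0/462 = 0 = 0.00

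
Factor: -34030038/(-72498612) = 2^(-1) * 7^1 * 810239^1 * 6041551^(-1) = 5671673/12083102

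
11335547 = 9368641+1966906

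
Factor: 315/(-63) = -1 * 5^1 = -5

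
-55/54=-1 - 1/54 ≈ -1.02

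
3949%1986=1963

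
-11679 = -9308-2371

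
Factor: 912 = 2^4*3^1*19^1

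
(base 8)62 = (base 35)1f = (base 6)122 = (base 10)50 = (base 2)110010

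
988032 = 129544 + 858488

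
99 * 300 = 29700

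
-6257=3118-9375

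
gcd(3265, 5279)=1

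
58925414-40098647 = 18826767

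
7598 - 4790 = 2808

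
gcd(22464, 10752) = 192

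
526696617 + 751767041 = 1278463658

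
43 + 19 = 62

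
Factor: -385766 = -1*2^1*192883^1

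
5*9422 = 47110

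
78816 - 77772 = 1044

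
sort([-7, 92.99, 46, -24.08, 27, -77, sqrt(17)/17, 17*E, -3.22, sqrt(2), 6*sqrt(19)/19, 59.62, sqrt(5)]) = [-77, -24.08, -7, -3.22, sqrt(17)/17, 6*sqrt(19)/19, sqrt(2), sqrt(5), 27, 46, 17*E, 59.62, 92.99]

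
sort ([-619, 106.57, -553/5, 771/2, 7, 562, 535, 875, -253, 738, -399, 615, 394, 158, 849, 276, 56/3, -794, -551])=[-794, -619, -551, -399, -253, -553/5, 7, 56/3, 106.57, 158, 276, 771/2, 394, 535, 562, 615, 738, 849, 875]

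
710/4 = 177 + 1/2 = 177.50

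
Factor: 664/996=2^1 * 3^(-1)=2/3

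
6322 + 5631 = 11953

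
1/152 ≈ 0.00658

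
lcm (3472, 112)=3472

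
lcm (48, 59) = 2832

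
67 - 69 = -2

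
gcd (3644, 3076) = 4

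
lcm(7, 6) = 42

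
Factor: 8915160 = 2^3*3^1*5^1*74293^1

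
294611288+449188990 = 743800278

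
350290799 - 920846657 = -570555858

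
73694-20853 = 52841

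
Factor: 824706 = 2^1*3^2*45817^1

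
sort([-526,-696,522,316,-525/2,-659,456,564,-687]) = [-696,-687,-659,-526,-525/2,316,456,522,564]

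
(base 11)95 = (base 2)1101000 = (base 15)6e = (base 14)76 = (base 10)104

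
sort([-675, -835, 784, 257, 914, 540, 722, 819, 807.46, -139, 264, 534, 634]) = [-835, -675, -139, 257, 264, 534, 540, 634, 722, 784, 807.46, 819, 914]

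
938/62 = 15 + 4/31 ≈ 15.13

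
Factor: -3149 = -1 * 47^1 * 67^1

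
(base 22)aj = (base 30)7t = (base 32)7f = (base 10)239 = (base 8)357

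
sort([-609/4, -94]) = [-609/4, -94]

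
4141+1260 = 5401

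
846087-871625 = -25538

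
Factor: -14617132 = -1*2^2*59^1*241^1*257^1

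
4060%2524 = 1536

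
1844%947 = 897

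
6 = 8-2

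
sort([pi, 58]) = [pi, 58]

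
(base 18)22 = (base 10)38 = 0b100110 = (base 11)35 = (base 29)19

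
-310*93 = -28830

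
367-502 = -135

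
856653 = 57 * 15029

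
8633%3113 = 2407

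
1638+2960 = 4598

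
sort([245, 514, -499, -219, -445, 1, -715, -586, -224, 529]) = [-715, -586, -499, -445, -224, -219, 1, 245, 514, 529]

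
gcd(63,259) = 7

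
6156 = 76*81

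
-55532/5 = -11106-2/5 = -11106.40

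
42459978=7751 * 5478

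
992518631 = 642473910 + 350044721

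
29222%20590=8632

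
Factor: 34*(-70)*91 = -1*2^2*5^1*7^2*13^1*17^1 = -216580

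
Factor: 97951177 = 61^1*1605757^1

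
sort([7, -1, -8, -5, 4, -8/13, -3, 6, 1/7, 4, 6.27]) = [-8, -5, -3, -1, -8/13, 1/7, 4, 4, 6, 6.27, 7]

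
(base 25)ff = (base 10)390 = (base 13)240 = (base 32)c6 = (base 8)606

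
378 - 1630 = -1252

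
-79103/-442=178 + 427/442 ≈ 178.97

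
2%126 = 2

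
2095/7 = 299 + 2/7≈299.29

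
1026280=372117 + 654163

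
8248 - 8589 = -341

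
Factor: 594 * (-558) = -1 * 2^2 * 3^5 * 11^1 * 31^1 = -331452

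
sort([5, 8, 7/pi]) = [7/pi, 5, 8]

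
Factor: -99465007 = -1 * 109^1 * 912523^1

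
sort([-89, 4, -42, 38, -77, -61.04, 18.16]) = [-89, -77, -61.04, -42, 4, 18.16, 38]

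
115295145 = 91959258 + 23335887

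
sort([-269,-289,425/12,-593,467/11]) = [-593,-289,-269,425/12,467/11]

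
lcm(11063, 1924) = 44252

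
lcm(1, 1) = 1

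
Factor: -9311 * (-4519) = 4519^1 * 9311^1 = 42076409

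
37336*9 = 336024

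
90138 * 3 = 270414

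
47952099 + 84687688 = 132639787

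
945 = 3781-2836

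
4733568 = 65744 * 72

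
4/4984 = 1/1246 ≈ 0.000803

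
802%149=57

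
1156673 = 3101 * 373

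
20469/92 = 222+45/92 ≈ 222.49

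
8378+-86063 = -77685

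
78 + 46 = 124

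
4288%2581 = 1707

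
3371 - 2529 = 842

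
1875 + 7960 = 9835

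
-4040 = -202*20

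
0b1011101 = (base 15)63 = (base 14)69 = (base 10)93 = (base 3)10110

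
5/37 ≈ 0.135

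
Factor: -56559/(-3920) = 2^(-4)*3^1*5^(-1)*7^(-2)*17^1*1109^1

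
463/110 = 4 + 23/110≈4.21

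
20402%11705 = 8697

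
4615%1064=359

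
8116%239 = 229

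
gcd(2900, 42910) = 10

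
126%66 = 60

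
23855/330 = 72 + 19/66 ≈ 72.29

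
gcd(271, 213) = 1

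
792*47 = 37224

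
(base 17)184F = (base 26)AL2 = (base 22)F24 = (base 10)7308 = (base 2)1110010001100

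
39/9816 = 13/3272 ≈ 0.00397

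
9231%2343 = 2202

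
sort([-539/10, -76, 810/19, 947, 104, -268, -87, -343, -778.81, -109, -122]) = [-778.81, -343, -268, -122, -109, -87, -76, -539/10, 810/19, 104, 947]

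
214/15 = 14 + 4/15 ≈ 14.27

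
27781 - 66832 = -39051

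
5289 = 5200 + 89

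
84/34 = 2+8/17 ≈ 2.47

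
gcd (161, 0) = 161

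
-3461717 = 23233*(-149)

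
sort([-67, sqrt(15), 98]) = [-67, sqrt(15), 98]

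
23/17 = 1 + 6/17 ≈ 1.35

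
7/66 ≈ 0.106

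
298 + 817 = 1115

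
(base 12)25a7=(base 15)141d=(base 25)6m3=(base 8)10317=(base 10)4303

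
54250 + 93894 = 148144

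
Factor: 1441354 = 2^1 * 720677^1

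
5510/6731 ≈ 0.819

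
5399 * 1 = 5399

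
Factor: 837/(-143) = -1 * 3^3 * 11^(-1) * 13^(-1) * 31^1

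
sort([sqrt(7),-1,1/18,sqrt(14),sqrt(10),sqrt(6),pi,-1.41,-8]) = [-8,-1.41,-1,1/18,sqrt(6),sqrt(7),pi,sqrt(10),sqrt(14)]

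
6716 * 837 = 5621292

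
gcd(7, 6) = 1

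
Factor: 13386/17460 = 2^(-1) * 3^(-1) * 5^(-1) * 23^1 = 23/30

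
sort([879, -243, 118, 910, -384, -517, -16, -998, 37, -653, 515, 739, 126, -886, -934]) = [-998, -934, -886, -653, -517, -384, -243, -16, 37, 118, 126, 515, 739, 879, 910]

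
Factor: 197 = 197^1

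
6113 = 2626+3487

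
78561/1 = 78561 = 78561.00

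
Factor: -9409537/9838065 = -1*3^(-1)*5^(-1)*617^(-1)*1063^(-1)*9409537^1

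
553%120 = 73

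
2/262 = 1/131 ≈ 0.00763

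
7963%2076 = 1735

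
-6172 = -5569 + -603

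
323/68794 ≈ 0.00470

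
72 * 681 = 49032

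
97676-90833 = 6843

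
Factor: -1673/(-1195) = 5^(-1) * 7^1 = 7/5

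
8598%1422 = 66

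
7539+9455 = 16994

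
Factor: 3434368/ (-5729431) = -1 * 2^7 * 7^1 * 19^ (-2) * 59^ (-1) * 269^ (-1) * 3833^1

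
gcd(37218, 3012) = 6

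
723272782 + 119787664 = 843060446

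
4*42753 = 171012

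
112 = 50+62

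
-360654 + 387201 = 26547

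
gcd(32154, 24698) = 466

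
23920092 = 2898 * 8254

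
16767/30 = 558 + 9/10 = 558.90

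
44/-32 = -11/8 ≈ -1.38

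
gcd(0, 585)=585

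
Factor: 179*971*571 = 179^1*571^1*971^1 = 99244939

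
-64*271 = -17344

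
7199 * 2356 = 16960844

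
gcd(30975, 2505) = 15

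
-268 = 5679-5947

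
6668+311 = 6979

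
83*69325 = 5753975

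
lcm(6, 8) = 24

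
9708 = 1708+8000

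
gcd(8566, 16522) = 2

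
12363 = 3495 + 8868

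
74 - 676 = -602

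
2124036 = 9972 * 213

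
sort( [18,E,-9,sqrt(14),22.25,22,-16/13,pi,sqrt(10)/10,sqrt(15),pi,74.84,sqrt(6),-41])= [-41,-9,-16/13,sqrt(10)/10,sqrt(6),E,pi,pi,sqrt(14),sqrt(15),18,22,22.25,74.84]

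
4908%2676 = 2232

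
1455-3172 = -1717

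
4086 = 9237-5151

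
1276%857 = 419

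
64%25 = 14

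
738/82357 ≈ 0.00896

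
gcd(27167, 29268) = 1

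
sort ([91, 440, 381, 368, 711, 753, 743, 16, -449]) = [-449, 16, 91, 368, 381, 440, 711, 743, 753]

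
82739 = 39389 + 43350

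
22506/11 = 2046 = 2046.00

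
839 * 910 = 763490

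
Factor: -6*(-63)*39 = 2^1*3^4*7^1*13^1 = 14742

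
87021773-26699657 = 60322116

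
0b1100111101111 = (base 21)f13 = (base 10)6639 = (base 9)10086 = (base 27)92o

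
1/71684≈0.0000140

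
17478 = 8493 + 8985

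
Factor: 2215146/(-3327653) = -1*2^1*3^1*7^(-1)*369191^1*475379^(-1)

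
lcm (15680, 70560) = 141120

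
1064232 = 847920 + 216312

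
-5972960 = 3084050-9057010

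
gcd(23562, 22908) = 6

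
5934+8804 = 14738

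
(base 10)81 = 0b1010001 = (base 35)2b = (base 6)213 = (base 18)49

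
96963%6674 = 3527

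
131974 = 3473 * 38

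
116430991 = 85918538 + 30512453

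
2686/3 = 895 + 1/3 ≈ 895.33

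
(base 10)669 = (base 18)213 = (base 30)m9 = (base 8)1235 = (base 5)10134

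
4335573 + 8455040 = 12790613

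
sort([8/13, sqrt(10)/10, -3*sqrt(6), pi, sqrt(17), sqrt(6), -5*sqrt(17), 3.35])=[-5*sqrt(17), -3*sqrt(6), sqrt(10)/10, 8/13, sqrt(6), pi, 3.35, sqrt(17)]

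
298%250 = 48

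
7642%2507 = 121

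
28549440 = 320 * 89217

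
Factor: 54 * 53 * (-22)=-1 * 2^2 * 3^3 * 11^1 * 53^1=-62964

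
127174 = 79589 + 47585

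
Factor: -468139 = -1*7^1*66877^1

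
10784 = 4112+6672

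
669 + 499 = 1168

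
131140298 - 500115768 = -368975470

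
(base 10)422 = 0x1a6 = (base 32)d6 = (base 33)cq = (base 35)c2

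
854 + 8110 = 8964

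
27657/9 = 3073 = 3073.00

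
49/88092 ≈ 0.000556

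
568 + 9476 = 10044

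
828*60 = 49680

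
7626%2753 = 2120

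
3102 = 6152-3050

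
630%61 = 20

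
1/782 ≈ 0.00128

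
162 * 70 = 11340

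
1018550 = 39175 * 26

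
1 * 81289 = 81289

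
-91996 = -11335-80661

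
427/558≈0.765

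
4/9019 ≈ 0.000444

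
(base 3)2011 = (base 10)58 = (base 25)28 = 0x3a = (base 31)1r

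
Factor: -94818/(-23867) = 2^1*3^1*29^(-1)*823^(-1)*15803^1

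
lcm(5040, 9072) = 45360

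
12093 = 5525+6568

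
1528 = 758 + 770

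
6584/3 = 2194 + 2/3 ≈ 2194.67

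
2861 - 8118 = -5257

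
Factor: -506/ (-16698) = 3^ (-1) * 11^ (-1) = 1/33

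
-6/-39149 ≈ 0.000153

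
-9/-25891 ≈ 0.000348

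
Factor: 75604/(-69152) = -1 * 2^(-3) * 41^1 * 461^1 * 2161^(-1) = -18901/17288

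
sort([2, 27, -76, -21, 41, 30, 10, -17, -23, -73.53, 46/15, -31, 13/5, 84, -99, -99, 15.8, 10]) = [-99, -99, -76, -73.53, -31, -23, -21, -17, 2, 13/5, 46/15, 10, 10, 15.8, 27, 30, 41, 84]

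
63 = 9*7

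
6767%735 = 152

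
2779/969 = 2 + 841/969 ≈ 2.87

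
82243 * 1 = 82243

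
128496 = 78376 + 50120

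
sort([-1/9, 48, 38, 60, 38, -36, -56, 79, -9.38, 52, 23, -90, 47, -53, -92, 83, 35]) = [-92, -90, -56, -53, -36, -9.38, -1/9, 23, 35, 38, 38, 47, 48, 52, 60, 79, 83]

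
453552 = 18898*24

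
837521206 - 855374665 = -17853459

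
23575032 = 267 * 88296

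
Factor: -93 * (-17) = 3^1 * 17^1 * 31^1 = 1581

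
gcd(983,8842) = 1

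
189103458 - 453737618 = -264634160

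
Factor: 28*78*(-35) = -1*2^3*3^1*5^1*7^2*13^1 = -76440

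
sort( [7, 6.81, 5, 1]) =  [1, 5, 6.81, 7]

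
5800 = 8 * 725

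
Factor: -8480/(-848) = 2^1*5^1 = 10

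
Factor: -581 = -1*7^1*83^1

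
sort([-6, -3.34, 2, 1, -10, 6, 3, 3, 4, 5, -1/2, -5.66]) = [-10, -6, -5.66, -3.34, -1/2, 1, 2, 3, 3, 4, 5, 6]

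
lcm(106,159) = 318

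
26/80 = 13/40 = 0.325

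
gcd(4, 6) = 2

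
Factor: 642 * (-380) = -1 * 2^3 * 3^1 * 5^1 * 19^1 * 107^1 = -243960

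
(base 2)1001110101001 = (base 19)dhh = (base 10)5033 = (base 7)20450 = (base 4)1032221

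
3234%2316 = 918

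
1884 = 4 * 471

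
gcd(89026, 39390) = 2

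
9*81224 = 731016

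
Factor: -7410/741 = -1 * 2^1 * 5^1 = -10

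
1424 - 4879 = -3455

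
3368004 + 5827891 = 9195895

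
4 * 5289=21156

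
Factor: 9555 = 3^1*5^1*7^2*13^1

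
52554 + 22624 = 75178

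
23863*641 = 15296183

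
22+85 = 107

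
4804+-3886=918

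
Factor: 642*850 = 2^2*3^1*5^2*17^1*107^1 = 545700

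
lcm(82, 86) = 3526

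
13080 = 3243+9837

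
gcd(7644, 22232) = 28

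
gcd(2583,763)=7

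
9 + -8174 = -8165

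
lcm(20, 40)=40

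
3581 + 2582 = 6163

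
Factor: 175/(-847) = -1*5^2*11^(-2) = -25/121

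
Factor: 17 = 17^1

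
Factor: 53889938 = 2^1*4733^1*5693^1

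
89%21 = 5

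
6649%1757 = 1378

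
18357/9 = 6119/3 ≈ 2039.67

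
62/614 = 31/307 ≈ 0.101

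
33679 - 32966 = 713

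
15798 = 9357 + 6441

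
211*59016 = 12452376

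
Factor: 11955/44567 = 3^1*5^1*41^(-1)*797^1*1087^(-1) 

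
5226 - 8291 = -3065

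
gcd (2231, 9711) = 1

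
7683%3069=1545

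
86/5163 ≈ 0.0167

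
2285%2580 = 2285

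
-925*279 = -258075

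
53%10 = 3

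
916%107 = 60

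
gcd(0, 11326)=11326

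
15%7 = 1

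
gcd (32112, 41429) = 1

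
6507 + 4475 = 10982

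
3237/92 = 35 + 17/92 ≈ 35.18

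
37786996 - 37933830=-146834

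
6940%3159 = 622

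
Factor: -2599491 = -1 * 3^1 * 53^1 * 16349^1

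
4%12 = 4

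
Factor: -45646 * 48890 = -1 * 2^2 * 5^1 * 29^1 * 787^1 * 4889^1 = -2231632940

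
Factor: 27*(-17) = -1*3^3*17^1 = -459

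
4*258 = 1032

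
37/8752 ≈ 0.00423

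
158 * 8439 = 1333362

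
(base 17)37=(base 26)26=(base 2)111010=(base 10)58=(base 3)2011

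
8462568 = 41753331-33290763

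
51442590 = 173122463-121679873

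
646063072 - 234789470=411273602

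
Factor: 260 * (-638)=-1 * 2^3 * 5^1 * 11^1 * 13^1 * 29^1=-165880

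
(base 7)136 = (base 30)2g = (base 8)114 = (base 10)76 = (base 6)204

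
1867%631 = 605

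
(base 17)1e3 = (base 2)1000010010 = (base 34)fk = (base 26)ka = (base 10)530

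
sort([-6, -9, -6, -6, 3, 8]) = [-9, -6, -6, -6, 3, 8]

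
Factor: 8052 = 2^2 * 3^1 * 11^1 * 61^1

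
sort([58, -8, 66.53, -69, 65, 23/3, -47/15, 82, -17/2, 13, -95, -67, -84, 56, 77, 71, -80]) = [-95, -84, -80, -69, -67, -17/2, -8, -47/15, 23/3, 13, 56, 58, 65, 66.53, 71, 77, 82]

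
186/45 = 62/15 ≈ 4.13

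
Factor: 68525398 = 2^1 * 149^1 * 227^1 * 1013^1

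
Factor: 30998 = 2^1*11^1*1409^1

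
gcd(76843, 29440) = 23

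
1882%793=296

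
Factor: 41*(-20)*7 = -1*2^2*5^1*7^1*41^1 = -5740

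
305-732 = -427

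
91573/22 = 4162 + 9/22 ≈ 4162.41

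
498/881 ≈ 0.565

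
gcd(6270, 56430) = 6270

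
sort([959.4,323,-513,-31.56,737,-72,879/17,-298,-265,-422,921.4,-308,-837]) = [-837,-513,-422,-308,-298,-265,-72,-31.56,879/17,323,737,921.4,959.4]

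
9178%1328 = 1210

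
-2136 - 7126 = -9262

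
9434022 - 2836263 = 6597759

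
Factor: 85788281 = 85788281^1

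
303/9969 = 101/3323 ≈ 0.0304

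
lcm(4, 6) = 12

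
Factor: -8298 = -1 * 2^1 * 3^2 * 461^1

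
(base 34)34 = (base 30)3g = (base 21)51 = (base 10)106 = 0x6a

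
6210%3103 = 4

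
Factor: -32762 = -1*2^1*16381^1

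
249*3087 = 768663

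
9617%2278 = 505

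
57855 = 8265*7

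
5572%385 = 182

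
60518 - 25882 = 34636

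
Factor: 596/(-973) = -1*2^2*7^(-1)*139^(-1)*149^1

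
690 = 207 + 483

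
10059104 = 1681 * 5984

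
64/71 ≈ 0.901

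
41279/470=87 + 389/470 ≈ 87.83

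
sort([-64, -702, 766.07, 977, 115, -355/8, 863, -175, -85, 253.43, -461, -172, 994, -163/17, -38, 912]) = [-702, -461, -175, -172, -85, -64, -355/8, -38, -163/17, 115, 253.43, 766.07, 863, 912, 977, 994]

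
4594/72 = 2297/36 ≈ 63.81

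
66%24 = 18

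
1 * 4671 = 4671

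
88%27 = 7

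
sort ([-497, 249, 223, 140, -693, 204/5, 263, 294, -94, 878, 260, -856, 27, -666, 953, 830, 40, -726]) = [-856, -726, -693, -666, -497, -94, 27, 40, 204/5, 140, 223, 249, 260, 263, 294, 830, 878, 953]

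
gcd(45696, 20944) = 1904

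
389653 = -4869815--5259468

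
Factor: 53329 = 17^1*3137^1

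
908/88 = 227/22≈10.32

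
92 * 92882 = 8545144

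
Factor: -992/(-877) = 2^5 * 31^1 * 877^(-1)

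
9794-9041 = 753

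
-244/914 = -122/457 ≈ -0.267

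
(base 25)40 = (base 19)55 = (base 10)100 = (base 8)144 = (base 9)121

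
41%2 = 1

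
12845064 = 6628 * 1938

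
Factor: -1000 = -1 * 2^3 * 5^3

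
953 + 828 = 1781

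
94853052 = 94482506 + 370546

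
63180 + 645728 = 708908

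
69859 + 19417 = 89276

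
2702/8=337+3/4=337.75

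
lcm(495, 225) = 2475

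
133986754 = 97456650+36530104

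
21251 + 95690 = 116941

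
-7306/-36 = 202 + 17/18 ≈ 202.94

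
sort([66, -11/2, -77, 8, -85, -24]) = [-85, -77, -24, -11/2, 8, 66]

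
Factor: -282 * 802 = -1 * 2^2 * 3^1 * 47^1 * 401^1 = -226164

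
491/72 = 6 + 59/72 ≈ 6.82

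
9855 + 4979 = 14834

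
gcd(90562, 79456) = 2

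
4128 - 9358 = -5230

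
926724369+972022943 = 1898747312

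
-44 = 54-98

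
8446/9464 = 4223/4732 ≈ 0.892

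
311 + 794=1105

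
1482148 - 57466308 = -55984160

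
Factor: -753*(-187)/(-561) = -1*251^1 = -251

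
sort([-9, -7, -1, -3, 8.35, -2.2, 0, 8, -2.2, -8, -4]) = [-9, -8, -7, -4, -3, -2.2, -2.2, -1, 0, 8, 8.35]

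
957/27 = 319/9 ≈ 35.44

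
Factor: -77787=-1*3^3*43^1*67^1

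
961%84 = 37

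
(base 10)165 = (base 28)5p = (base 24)6l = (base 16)a5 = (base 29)5k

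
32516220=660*49267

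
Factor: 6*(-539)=-1*2^1*3^1*7^2*11^1=-3234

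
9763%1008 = 691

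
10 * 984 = 9840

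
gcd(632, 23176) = 8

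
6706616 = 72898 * 92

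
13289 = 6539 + 6750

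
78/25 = 3 + 3/25 = 3.12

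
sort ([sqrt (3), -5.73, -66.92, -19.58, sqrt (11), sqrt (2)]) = [-66.92, -19.58, -5.73, sqrt (2), sqrt (3), sqrt (11)]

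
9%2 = 1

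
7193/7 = 1027+4/7≈1027.57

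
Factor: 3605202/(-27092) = -1*2^(-1)*3^3*13^(-1)*521^(-1)*66763^1 = -1802601/13546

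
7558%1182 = 466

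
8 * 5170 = 41360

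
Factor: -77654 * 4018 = -1 * 2^2 * 7^2 * 41^2 * 947^1 = -312013772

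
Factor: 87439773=3^1 * 29146591^1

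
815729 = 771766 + 43963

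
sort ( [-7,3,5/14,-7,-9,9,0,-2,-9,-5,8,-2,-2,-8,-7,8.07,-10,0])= [-10,-9,-9,-8,-7,-7,-7,-5,-2,-2,-2,0,0,5/14,3,8,8.07,9]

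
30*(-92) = -2760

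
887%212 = 39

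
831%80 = 31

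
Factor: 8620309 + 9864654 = 7^1*2640709^1 = 18484963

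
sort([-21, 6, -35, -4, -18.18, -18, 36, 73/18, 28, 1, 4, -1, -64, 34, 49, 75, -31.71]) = [-64, -35, -31.71, -21, -18.18, -18, -4, -1, 1, 4, 73/18, 6, 28, 34, 36, 49, 75]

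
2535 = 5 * 507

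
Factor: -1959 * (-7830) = 2^1 * 3^4 * 5^1 * 29^1 * 653^1 = 15338970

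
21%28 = 21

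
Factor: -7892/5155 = -1*2^2*5^(-1)*1031^(-1)*1973^1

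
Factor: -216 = -1 * 2^3 * 3^3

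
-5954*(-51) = 303654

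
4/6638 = 2/3319 ≈ 0.000603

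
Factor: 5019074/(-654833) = -1 * 2^1 * 23^(-1) * 71^(-1) * 401^(-1) * 2509537^1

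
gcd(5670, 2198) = 14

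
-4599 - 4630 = -9229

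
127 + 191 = 318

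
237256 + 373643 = 610899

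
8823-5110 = 3713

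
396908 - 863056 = -466148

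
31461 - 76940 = -45479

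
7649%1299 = 1154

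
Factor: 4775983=443^1*10781^1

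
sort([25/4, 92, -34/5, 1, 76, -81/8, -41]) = [-41, -81/8, -34/5, 1, 25/4, 76, 92]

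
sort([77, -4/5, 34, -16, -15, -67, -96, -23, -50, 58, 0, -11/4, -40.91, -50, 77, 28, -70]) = [-96, -70, -67, -50, -50, -40.91, -23, -16, -15, -11/4, -4/5, 0, 28, 34, 58, 77, 77]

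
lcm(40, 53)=2120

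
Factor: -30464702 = -1*2^1*15232351^1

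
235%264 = 235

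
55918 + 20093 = 76011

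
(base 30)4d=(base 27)4p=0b10000101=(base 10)133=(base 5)1013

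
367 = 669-302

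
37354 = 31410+5944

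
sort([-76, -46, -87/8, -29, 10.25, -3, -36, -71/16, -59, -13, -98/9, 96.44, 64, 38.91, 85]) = [-76, -59, -46, -36, -29, -13, -98/9, -87/8, -71/16, -3, 10.25, 38.91, 64, 85, 96.44]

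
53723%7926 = 6167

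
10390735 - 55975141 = -45584406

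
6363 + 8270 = 14633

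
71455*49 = 3501295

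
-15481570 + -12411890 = -27893460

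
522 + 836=1358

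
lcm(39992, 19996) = 39992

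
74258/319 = 232+250/319≈232.78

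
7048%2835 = 1378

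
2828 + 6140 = 8968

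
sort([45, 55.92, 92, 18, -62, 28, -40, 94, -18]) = [-62, -40, -18, 18, 28, 45, 55.92, 92, 94]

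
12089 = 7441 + 4648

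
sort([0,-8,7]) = [-8,0,7]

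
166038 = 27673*6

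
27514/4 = 13757/2 = 6878.50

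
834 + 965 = 1799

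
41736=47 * 888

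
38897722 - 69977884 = -31080162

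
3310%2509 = 801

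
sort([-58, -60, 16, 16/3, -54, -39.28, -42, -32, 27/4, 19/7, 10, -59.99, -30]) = [-60, -59.99, -58, -54, -42, -39.28, -32, -30, 19/7, 16/3, 27/4, 10, 16]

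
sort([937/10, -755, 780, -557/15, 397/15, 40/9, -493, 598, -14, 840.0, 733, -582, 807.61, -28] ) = [-755, -582, -493, -557/15, -28, -14, 40/9, 397/15, 937/10, 598, 733, 780, 807.61, 840.0] 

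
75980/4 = 18995 = 18995.00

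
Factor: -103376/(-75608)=2^1 * 7^1 * 71^1 * 727^(-1)=994/727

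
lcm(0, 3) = 0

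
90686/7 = 12955 + 1/7 ≈ 12955.14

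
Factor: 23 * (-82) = -1 * 2^1 * 23^1 * 41^1 = -1886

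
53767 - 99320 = -45553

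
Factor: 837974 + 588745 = 3^1*7^1*67939^1 = 1426719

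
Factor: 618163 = 7^1*13^1*6793^1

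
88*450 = 39600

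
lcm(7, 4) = 28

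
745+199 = 944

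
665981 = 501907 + 164074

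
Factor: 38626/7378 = 17^ (-1)*89^1 = 89/17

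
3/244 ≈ 0.0123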